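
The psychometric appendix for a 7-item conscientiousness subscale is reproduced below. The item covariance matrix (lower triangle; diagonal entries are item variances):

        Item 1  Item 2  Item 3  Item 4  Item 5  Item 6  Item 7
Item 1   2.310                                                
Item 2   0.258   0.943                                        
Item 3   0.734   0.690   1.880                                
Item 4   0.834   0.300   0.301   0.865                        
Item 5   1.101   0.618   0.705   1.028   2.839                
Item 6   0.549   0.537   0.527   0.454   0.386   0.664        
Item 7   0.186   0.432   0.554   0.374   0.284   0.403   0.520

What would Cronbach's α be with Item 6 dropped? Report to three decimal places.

Remaining items: Item 1, Item 2, Item 3, Item 4, Item 5, Item 7 (k = 6).
Σσ²ᵢ = 2.310 + 0.943 + 1.880 + 0.865 + 2.839 + 0.520 = 9.357
Var(T) = 9.357 + 2 × 8.399 = 26.155
α (item deleted) = (6/5)·(1 − 9.357/26.155) = 0.771

Cronbach's α = 0.771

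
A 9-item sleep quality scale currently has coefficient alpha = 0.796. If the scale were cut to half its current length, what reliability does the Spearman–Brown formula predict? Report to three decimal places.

Length factor m = 1/2
α' = m·α / (1 − (1−m)·α)
   = 1/2 × 0.796 / (1 − (1 − 1/2) × 0.796)
   = 0.3980 / 0.6020 = 0.661

predicted reliability = 0.661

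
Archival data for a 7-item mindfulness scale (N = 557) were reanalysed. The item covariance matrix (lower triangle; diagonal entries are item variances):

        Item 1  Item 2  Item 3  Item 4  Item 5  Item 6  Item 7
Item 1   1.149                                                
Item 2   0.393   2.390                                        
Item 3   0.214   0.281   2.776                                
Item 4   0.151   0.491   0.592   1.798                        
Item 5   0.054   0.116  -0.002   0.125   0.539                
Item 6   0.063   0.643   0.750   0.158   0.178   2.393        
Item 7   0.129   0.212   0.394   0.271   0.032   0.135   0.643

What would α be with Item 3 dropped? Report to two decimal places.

Remaining items: Item 1, Item 2, Item 4, Item 5, Item 6, Item 7 (k = 6).
ΣVar(i) = 1.149 + 2.390 + 1.798 + 0.539 + 2.393 + 0.643 = 8.912
σ²_total = 8.912 + 2 × 3.151 = 15.214
α (item deleted) = (6/5)·(1 − 8.912/15.214) = 0.50

α = 0.50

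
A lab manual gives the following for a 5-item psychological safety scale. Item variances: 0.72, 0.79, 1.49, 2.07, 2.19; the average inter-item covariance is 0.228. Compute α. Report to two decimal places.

ΣVar(i) = 0.72 + 0.79 + 1.49 + 2.07 + 2.19 = 7.26
Sum of the 10 distinct covariances = 10 × 0.228 = 2.280
Var(T) = ΣVar(i) + 2·Σcov = 7.26 + 2 × 2.280 = 11.820
α = (5/4)·(1 − 7.26/11.820) = 0.48

α = 0.48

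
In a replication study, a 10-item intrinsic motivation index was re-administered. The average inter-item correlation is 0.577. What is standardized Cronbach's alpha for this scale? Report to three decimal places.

Standardized α = k·r̄ / (1 + (k−1)·r̄) = 10 × 0.577 / (1 + 9 × 0.577)
  = 5.7700 / 6.1930 = 0.932

standardized Cronbach's alpha = 0.932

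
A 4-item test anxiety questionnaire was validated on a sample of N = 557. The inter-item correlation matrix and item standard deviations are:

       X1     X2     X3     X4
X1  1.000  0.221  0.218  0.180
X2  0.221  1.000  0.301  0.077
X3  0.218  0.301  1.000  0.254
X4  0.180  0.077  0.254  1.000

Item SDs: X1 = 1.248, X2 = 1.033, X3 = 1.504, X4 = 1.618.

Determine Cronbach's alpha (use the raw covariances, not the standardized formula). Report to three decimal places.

Σσ²ᵢ = 1.248² + 1.033² + 1.504² + 1.618² = 7.5045
Covariances σ_ij = r_ij · s_i · s_j:
  σ(X1,X2) = 0.221 × 1.248 × 1.033 = 0.2849
  σ(X1,X3) = 0.218 × 1.248 × 1.504 = 0.4092
  σ(X1,X4) = 0.180 × 1.248 × 1.618 = 0.3635
  σ(X2,X3) = 0.301 × 1.033 × 1.504 = 0.4676
  σ(X2,X4) = 0.077 × 1.033 × 1.618 = 0.1287
  σ(X3,X4) = 0.254 × 1.504 × 1.618 = 0.6181
σ²_T = Σσ²ᵢ + 2·Σσ_ij = 7.5045 + 2 × 2.2720 = 12.0485
α = (4/3)·(1 − 7.5045/12.0485) = 0.503

Cronbach's alpha = 0.503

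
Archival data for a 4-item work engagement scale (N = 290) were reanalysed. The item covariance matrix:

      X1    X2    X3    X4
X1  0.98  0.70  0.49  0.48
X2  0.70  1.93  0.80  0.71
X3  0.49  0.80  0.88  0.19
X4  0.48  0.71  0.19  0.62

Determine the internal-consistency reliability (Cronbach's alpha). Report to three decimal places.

sum of item variances = 0.98 + 1.93 + 0.88 + 0.62 = 4.41
Sum of off-diagonal covariances = 3.37
σ²_T = 4.41 + 2 × 3.37 = 11.15
α = (k/(k−1))·(1 − sum of item variances/σ²_T) = (4/3)·(1 − 4.41/11.15) = 0.806

Cronbach's alpha = 0.806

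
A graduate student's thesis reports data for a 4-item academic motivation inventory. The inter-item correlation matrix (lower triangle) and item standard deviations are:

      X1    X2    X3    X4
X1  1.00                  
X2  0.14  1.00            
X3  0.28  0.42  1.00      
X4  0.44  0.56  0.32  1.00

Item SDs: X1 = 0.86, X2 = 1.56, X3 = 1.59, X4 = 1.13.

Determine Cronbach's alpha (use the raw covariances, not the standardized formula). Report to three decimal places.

Cronbach's alpha = 0.677

Σσ²ᵢ = 0.86² + 1.56² + 1.59² + 1.13² = 6.9782
Covariances σ_ij = r_ij · s_i · s_j:
  σ(X1,X2) = 0.14 × 0.86 × 1.56 = 0.1878
  σ(X1,X3) = 0.28 × 0.86 × 1.59 = 0.3829
  σ(X1,X4) = 0.44 × 0.86 × 1.13 = 0.4276
  σ(X2,X3) = 0.42 × 1.56 × 1.59 = 1.0418
  σ(X2,X4) = 0.56 × 1.56 × 1.13 = 0.9872
  σ(X3,X4) = 0.32 × 1.59 × 1.13 = 0.5749
σ²_T = Σσ²ᵢ + 2·Σσ_ij = 6.9782 + 2 × 3.6022 = 14.1826
α = (4/3)·(1 − 6.9782/14.1826) = 0.677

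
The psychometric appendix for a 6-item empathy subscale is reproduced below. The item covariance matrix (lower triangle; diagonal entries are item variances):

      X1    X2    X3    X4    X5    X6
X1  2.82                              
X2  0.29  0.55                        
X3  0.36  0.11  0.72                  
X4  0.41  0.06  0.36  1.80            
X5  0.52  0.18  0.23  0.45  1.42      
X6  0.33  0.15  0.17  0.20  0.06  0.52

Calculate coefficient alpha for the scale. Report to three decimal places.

coefficient alpha = 0.597

sum of item variances = 2.82 + 0.55 + 0.72 + 1.80 + 1.42 + 0.52 = 7.83
Σ_{i<j} σ_ij = 3.88
σ²_T = 7.83 + 2 × 3.88 = 15.59
α = (k/(k−1))·(1 − sum of item variances/σ²_T) = (6/5)·(1 − 7.83/15.59) = 0.597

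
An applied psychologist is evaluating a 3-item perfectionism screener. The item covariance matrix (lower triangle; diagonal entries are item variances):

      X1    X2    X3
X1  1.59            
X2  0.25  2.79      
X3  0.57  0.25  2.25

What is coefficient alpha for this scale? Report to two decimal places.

coefficient alpha = 0.37

Σσ²ᵢ = 1.59 + 2.79 + 2.25 = 6.63
Sum of off-diagonal covariances = 1.07
Var(T) = 6.63 + 2 × 1.07 = 8.77
α = (k/(k−1))·(1 − Σσ²ᵢ/Var(T)) = (3/2)·(1 − 6.63/8.77) = 0.37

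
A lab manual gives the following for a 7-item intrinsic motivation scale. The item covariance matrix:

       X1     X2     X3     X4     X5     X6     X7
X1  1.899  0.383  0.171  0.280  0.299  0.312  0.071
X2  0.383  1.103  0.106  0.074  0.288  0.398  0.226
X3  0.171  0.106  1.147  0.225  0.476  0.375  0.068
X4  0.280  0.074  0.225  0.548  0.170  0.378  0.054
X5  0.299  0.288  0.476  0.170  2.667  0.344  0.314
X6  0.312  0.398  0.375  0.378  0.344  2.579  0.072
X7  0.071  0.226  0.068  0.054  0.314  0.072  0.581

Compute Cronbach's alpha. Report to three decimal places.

Σσᵢ² = 1.899 + 1.103 + 1.147 + 0.548 + 2.667 + 2.579 + 0.581 = 10.524
Sum of off-diagonal covariances = 5.084
total variance = 10.524 + 2 × 5.084 = 20.692
α = (k/(k−1))·(1 − Σσᵢ²/total variance) = (7/6)·(1 − 10.524/20.692) = 0.573

Cronbach's alpha = 0.573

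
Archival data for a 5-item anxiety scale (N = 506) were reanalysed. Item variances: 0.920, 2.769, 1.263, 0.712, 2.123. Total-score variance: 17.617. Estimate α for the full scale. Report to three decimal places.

α = 0.697

Σσᵢ² = 0.920 + 2.769 + 1.263 + 0.712 + 2.123 = 7.787
α = (k/(k−1))·(1 − Σσᵢ²/total variance) = (5/4)·(1 − 7.787/17.617) = 0.697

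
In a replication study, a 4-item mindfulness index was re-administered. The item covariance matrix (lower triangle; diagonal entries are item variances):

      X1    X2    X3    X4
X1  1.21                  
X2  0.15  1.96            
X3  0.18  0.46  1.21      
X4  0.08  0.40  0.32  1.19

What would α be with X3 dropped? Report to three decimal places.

Remaining items: X1, X2, X4 (k = 3).
sum of item variances = 1.21 + 1.96 + 1.19 = 4.36
σ²_T = 4.36 + 2 × 0.63 = 5.62
α (item deleted) = (3/2)·(1 − 4.36/5.62) = 0.336

α = 0.336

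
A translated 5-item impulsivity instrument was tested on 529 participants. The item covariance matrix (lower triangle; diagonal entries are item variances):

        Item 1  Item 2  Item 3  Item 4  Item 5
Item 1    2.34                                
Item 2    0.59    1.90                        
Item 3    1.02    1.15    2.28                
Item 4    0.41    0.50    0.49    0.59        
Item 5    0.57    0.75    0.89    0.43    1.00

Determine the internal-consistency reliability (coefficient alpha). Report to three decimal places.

α = 0.783

sum of item variances = 2.34 + 1.90 + 2.28 + 0.59 + 1.00 = 8.11
Sum of the distinct covariances = 6.80
σ²_total = 8.11 + 2 × 6.80 = 21.71
α = (k/(k−1))·(1 − sum of item variances/σ²_total) = (5/4)·(1 − 8.11/21.71) = 0.783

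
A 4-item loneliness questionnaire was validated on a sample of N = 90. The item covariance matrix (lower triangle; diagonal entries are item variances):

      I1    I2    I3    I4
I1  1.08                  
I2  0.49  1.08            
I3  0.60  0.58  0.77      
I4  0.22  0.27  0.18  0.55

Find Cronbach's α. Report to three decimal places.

sum of item variances = 1.08 + 1.08 + 0.77 + 0.55 = 3.48
Sum of off-diagonal covariances = 2.34
Var(T) = 3.48 + 2 × 2.34 = 8.16
α = (k/(k−1))·(1 − sum of item variances/Var(T)) = (4/3)·(1 − 3.48/8.16) = 0.765

Cronbach's α = 0.765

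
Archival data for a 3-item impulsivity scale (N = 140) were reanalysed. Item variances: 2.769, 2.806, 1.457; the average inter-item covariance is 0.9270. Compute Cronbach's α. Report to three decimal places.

α = 0.662

Σσ²ᵢ = 2.769 + 2.806 + 1.457 = 7.032
Sum of the 3 distinct covariances = 3 × 0.9270 = 2.7810
total variance = Σσ²ᵢ + 2·Σcov = 7.032 + 2 × 2.7810 = 12.5940
α = (3/2)·(1 − 7.032/12.5940) = 0.662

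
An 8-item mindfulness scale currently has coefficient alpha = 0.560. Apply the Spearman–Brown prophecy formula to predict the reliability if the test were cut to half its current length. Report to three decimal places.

predicted reliability = 0.389

Length factor m = 1/2
α' = m·α / (1 − (1−m)·α)
   = 1/2 × 0.560 / (1 − (1 − 1/2) × 0.560)
   = 0.2800 / 0.7200 = 0.389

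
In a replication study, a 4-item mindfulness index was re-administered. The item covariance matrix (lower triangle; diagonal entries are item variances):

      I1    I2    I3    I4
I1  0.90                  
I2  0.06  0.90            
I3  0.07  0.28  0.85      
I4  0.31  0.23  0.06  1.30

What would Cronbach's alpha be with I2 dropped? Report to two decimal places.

Remaining items: I1, I3, I4 (k = 3).
Σσᵢ² = 0.90 + 0.85 + 1.30 = 3.05
Var(T) = 3.05 + 2 × 0.44 = 3.93
α (item deleted) = (3/2)·(1 − 3.05/3.93) = 0.34

Cronbach's alpha = 0.34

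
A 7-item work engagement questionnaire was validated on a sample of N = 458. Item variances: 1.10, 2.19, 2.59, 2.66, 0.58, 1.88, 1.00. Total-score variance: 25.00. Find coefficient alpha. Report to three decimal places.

α = 0.607

Σσᵢ² = 1.10 + 2.19 + 2.59 + 2.66 + 0.58 + 1.88 + 1.00 = 12.00
α = (k/(k−1))·(1 − Σσᵢ²/σ²_total) = (7/6)·(1 − 12.00/25.00) = 0.607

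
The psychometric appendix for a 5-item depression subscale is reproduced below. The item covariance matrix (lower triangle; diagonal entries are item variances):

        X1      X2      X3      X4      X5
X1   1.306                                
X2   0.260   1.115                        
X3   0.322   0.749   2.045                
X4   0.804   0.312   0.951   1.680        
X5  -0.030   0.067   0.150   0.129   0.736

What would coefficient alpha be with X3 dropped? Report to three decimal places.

Remaining items: X1, X2, X4, X5 (k = 4).
Σσᵢ² = 1.306 + 1.115 + 1.680 + 0.736 = 4.837
Var(T) = 4.837 + 2 × 1.542 = 7.921
α (item deleted) = (4/3)·(1 − 4.837/7.921) = 0.519

coefficient alpha = 0.519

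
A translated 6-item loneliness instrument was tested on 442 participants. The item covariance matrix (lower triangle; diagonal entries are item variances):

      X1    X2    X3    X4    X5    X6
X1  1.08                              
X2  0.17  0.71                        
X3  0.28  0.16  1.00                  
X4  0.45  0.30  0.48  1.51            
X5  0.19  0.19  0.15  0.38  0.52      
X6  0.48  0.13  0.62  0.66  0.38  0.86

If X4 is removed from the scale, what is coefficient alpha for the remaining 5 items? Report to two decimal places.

Remaining items: X1, X2, X3, X5, X6 (k = 5).
Σσ²ᵢ = 1.08 + 0.71 + 1.00 + 0.52 + 0.86 = 4.17
total variance = 4.17 + 2 × 2.75 = 9.67
α (item deleted) = (5/4)·(1 − 4.17/9.67) = 0.71

coefficient alpha = 0.71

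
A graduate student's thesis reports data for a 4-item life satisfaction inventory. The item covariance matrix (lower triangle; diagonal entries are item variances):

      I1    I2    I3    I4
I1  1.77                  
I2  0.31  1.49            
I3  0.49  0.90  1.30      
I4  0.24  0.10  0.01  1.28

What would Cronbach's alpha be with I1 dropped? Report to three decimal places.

Cronbach's alpha = 0.498

Remaining items: I2, I3, I4 (k = 3).
Σσ²ᵢ = 1.49 + 1.30 + 1.28 = 4.07
σ²_T = 4.07 + 2 × 1.01 = 6.09
α (item deleted) = (3/2)·(1 − 4.07/6.09) = 0.498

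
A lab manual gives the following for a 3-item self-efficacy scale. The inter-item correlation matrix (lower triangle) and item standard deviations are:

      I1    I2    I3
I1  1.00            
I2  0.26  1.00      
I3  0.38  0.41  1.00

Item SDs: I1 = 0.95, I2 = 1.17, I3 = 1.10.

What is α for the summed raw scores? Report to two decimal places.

α = 0.62

Σσ²ᵢ = 0.95² + 1.17² + 1.10² = 3.4814
Covariances σ_ij = r_ij · s_i · s_j:
  σ(I1,I2) = 0.26 × 0.95 × 1.17 = 0.2890
  σ(I1,I3) = 0.38 × 0.95 × 1.10 = 0.3971
  σ(I2,I3) = 0.41 × 1.17 × 1.10 = 0.5277
σ²_T = Σσ²ᵢ + 2·Σσ_ij = 3.4814 + 2 × 1.2138 = 5.9090
α = (3/2)·(1 − 3.4814/5.9090) = 0.62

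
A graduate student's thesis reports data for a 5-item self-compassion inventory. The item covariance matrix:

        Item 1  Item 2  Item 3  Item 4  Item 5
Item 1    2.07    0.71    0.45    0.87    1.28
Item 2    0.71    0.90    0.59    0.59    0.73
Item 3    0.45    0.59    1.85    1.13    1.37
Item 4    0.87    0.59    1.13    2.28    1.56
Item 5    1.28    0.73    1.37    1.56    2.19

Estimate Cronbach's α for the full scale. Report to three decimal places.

ΣVar(i) = 2.07 + 0.90 + 1.85 + 2.28 + 2.19 = 9.29
Sum of off-diagonal covariances = 9.28
Var(T) = 9.29 + 2 × 9.28 = 27.85
α = (k/(k−1))·(1 − ΣVar(i)/Var(T)) = (5/4)·(1 − 9.29/27.85) = 0.833

Cronbach's α = 0.833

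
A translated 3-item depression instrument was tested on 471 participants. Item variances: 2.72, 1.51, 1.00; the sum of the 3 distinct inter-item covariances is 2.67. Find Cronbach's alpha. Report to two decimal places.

α = 0.76

Σσ²ᵢ = 2.72 + 1.51 + 1.00 = 5.23
Sum of distinct covariances = 2.67
σ²_T = Σσ²ᵢ + 2·Σcov = 5.23 + 2 × 2.67 = 10.57
α = (3/2)·(1 − 5.23/10.57) = 0.76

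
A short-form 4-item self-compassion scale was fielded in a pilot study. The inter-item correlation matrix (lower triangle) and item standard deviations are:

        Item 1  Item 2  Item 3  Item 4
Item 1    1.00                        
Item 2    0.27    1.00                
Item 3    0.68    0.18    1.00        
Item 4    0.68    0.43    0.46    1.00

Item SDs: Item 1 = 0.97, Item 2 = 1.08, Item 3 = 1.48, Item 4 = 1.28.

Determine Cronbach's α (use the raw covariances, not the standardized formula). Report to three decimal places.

α = 0.753

Σσ²ᵢ = 0.97² + 1.08² + 1.48² + 1.28² = 5.9361
Covariances σ_ij = r_ij · s_i · s_j:
  σ(Item 1,Item 2) = 0.27 × 0.97 × 1.08 = 0.2829
  σ(Item 1,Item 3) = 0.68 × 0.97 × 1.48 = 0.9762
  σ(Item 1,Item 4) = 0.68 × 0.97 × 1.28 = 0.8443
  σ(Item 2,Item 3) = 0.18 × 1.08 × 1.48 = 0.2877
  σ(Item 2,Item 4) = 0.43 × 1.08 × 1.28 = 0.5944
  σ(Item 3,Item 4) = 0.46 × 1.48 × 1.28 = 0.8714
σ²_T = Σσ²ᵢ + 2·Σσ_ij = 5.9361 + 2 × 3.8569 = 13.6499
α = (4/3)·(1 − 5.9361/13.6499) = 0.753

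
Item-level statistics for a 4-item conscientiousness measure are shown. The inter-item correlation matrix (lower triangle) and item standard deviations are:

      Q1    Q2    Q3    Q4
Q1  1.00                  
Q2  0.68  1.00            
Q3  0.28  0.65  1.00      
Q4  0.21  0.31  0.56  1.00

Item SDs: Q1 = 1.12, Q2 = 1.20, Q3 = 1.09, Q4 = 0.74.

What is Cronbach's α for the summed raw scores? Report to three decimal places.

α = 0.768

Σσ²ᵢ = 1.12² + 1.20² + 1.09² + 0.74² = 4.4301
Covariances σ_ij = r_ij · s_i · s_j:
  σ(Q1,Q2) = 0.68 × 1.12 × 1.20 = 0.9139
  σ(Q1,Q3) = 0.28 × 1.12 × 1.09 = 0.3418
  σ(Q1,Q4) = 0.21 × 1.12 × 0.74 = 0.1740
  σ(Q2,Q3) = 0.65 × 1.20 × 1.09 = 0.8502
  σ(Q2,Q4) = 0.31 × 1.20 × 0.74 = 0.2753
  σ(Q3,Q4) = 0.56 × 1.09 × 0.74 = 0.4517
σ²_T = Σσ²ᵢ + 2·Σσ_ij = 4.4301 + 2 × 3.0069 = 10.4439
α = (4/3)·(1 − 4.4301/10.4439) = 0.768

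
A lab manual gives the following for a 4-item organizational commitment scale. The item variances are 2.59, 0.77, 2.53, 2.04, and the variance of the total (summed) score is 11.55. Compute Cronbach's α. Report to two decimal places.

α = 0.42

ΣVar(i) = 2.59 + 0.77 + 2.53 + 2.04 = 7.93
α = (k/(k−1))·(1 − ΣVar(i)/σ²_total) = (4/3)·(1 − 7.93/11.55) = 0.42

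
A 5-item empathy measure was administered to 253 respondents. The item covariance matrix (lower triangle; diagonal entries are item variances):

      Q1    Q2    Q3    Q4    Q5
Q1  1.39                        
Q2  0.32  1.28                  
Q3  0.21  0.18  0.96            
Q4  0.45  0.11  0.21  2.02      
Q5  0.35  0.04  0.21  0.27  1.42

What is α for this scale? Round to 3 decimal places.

ΣVar(i) = 1.39 + 1.28 + 0.96 + 2.02 + 1.42 = 7.07
Σ_{i<j} σ_ij = 2.35
σ²_T = 7.07 + 2 × 2.35 = 11.77
α = (k/(k−1))·(1 − ΣVar(i)/σ²_T) = (5/4)·(1 − 7.07/11.77) = 0.499

α = 0.499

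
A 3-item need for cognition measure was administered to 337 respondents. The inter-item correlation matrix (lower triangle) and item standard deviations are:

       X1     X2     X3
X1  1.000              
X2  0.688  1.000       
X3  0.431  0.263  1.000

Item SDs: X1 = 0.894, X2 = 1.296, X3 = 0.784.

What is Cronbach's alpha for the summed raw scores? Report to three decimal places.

Σσ²ᵢ = 0.894² + 1.296² + 0.784² = 3.0935
Covariances σ_ij = r_ij · s_i · s_j:
  σ(X1,X2) = 0.688 × 0.894 × 1.296 = 0.7971
  σ(X1,X3) = 0.431 × 0.894 × 0.784 = 0.3021
  σ(X2,X3) = 0.263 × 1.296 × 0.784 = 0.2672
σ²_T = Σσ²ᵢ + 2·Σσ_ij = 3.0935 + 2 × 1.3664 = 5.8263
α = (3/2)·(1 − 3.0935/5.8263) = 0.704

α = 0.704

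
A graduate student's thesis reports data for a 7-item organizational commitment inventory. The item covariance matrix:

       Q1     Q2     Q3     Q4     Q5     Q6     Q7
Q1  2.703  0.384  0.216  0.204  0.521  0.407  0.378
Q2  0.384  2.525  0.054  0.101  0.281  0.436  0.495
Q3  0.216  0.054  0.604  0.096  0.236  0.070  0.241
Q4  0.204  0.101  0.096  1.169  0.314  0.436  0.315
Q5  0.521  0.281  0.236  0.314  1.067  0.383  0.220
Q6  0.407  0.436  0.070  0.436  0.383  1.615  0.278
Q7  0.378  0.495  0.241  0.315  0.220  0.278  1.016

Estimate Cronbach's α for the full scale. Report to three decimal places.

ΣVar(i) = 2.703 + 2.525 + 0.604 + 1.169 + 1.067 + 1.615 + 1.016 = 10.699
Sum of off-diagonal covariances = 6.066
σ²_T = 10.699 + 2 × 6.066 = 22.831
α = (k/(k−1))·(1 − ΣVar(i)/σ²_T) = (7/6)·(1 − 10.699/22.831) = 0.620

α = 0.620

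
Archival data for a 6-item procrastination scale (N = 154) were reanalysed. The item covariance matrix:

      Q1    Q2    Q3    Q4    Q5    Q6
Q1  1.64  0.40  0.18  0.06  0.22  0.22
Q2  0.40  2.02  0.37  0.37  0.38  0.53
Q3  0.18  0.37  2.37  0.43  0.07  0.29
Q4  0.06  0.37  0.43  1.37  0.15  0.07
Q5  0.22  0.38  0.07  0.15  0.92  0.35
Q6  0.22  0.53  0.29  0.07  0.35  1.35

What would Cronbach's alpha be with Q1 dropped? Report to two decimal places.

Remaining items: Q2, Q3, Q4, Q5, Q6 (k = 5).
Σσ²ᵢ = 2.02 + 2.37 + 1.37 + 0.92 + 1.35 = 8.03
σ²_T = 8.03 + 2 × 3.01 = 14.05
α (item deleted) = (5/4)·(1 − 8.03/14.05) = 0.54

α = 0.54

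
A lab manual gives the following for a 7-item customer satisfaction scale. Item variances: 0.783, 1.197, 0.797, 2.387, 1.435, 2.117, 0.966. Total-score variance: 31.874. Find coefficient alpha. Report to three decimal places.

ΣVar(i) = 0.783 + 1.197 + 0.797 + 2.387 + 1.435 + 2.117 + 0.966 = 9.682
α = (k/(k−1))·(1 − ΣVar(i)/σ²_total) = (7/6)·(1 − 9.682/31.874) = 0.812

α = 0.812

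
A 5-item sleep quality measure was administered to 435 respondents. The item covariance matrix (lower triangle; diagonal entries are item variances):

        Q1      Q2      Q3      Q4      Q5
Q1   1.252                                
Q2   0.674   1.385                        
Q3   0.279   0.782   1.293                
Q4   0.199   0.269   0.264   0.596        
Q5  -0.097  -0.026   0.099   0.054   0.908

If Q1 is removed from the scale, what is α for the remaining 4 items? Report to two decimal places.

Remaining items: Q2, Q3, Q4, Q5 (k = 4).
sum of item variances = 1.385 + 1.293 + 0.596 + 0.908 = 4.182
Var(T) = 4.182 + 2 × 1.442 = 7.066
α (item deleted) = (4/3)·(1 − 4.182/7.066) = 0.54

α = 0.54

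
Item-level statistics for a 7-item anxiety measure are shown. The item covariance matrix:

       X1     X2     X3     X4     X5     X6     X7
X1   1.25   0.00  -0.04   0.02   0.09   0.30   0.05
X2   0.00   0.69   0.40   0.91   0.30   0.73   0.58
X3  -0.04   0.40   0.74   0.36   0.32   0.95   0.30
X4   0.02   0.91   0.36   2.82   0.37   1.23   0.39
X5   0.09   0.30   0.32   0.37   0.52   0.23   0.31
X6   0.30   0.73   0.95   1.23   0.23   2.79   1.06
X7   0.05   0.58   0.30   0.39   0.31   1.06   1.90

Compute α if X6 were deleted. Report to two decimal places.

α = 0.63

Remaining items: X1, X2, X3, X4, X5, X7 (k = 6).
ΣVar(i) = 1.25 + 0.69 + 0.74 + 2.82 + 0.52 + 1.90 = 7.92
total variance = 7.92 + 2 × 4.36 = 16.64
α (item deleted) = (6/5)·(1 − 7.92/16.64) = 0.63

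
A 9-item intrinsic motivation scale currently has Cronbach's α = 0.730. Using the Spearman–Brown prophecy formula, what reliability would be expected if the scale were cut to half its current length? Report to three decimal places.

predicted reliability = 0.575

Length factor m = 1/2
α' = m·α / (1 − (1−m)·α)
   = 1/2 × 0.730 / (1 − (1 − 1/2) × 0.730)
   = 0.3650 / 0.6350 = 0.575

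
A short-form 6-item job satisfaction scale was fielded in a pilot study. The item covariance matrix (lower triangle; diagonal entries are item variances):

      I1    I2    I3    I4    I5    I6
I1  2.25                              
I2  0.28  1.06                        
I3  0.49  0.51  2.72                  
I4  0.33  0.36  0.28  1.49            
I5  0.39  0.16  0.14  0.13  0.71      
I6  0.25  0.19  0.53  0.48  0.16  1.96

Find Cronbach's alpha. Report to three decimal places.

α = 0.575

Σσᵢ² = 2.25 + 1.06 + 2.72 + 1.49 + 0.71 + 1.96 = 10.19
Sum of off-diagonal covariances = 4.68
Var(T) = 10.19 + 2 × 4.68 = 19.55
α = (k/(k−1))·(1 − Σσᵢ²/Var(T)) = (6/5)·(1 − 10.19/19.55) = 0.575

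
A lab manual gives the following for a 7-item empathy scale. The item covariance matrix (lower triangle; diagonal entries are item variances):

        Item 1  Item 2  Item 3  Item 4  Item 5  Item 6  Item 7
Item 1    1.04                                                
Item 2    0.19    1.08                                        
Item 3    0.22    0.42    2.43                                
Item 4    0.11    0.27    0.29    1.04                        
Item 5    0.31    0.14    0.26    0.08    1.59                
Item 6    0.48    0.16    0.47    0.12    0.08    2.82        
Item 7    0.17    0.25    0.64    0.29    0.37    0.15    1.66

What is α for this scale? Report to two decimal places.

α = 0.56

ΣVar(i) = 1.04 + 1.08 + 2.43 + 1.04 + 1.59 + 2.82 + 1.66 = 11.66
Σ_{i<j} σ_ij = 5.47
total variance = 11.66 + 2 × 5.47 = 22.60
α = (k/(k−1))·(1 − ΣVar(i)/total variance) = (7/6)·(1 − 11.66/22.60) = 0.56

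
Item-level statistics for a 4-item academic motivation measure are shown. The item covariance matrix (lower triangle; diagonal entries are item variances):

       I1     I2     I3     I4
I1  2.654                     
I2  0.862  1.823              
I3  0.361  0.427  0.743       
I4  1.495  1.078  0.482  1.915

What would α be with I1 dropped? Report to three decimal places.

α = 0.705

Remaining items: I2, I3, I4 (k = 3).
Σσ²ᵢ = 1.823 + 0.743 + 1.915 = 4.481
total variance = 4.481 + 2 × 1.987 = 8.455
α (item deleted) = (3/2)·(1 − 4.481/8.455) = 0.705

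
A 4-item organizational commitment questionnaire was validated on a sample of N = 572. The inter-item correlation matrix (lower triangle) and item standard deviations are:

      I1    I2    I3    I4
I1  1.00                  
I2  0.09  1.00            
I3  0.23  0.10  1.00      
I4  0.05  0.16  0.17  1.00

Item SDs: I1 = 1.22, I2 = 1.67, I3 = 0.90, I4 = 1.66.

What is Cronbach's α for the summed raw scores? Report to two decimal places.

α = 0.35

Σσ²ᵢ = 1.22² + 1.67² + 0.90² + 1.66² = 7.8429
Covariances σ_ij = r_ij · s_i · s_j:
  σ(I1,I2) = 0.09 × 1.22 × 1.67 = 0.1834
  σ(I1,I3) = 0.23 × 1.22 × 0.90 = 0.2525
  σ(I1,I4) = 0.05 × 1.22 × 1.66 = 0.1013
  σ(I2,I3) = 0.10 × 1.67 × 0.90 = 0.1503
  σ(I2,I4) = 0.16 × 1.67 × 1.66 = 0.4436
  σ(I3,I4) = 0.17 × 0.90 × 1.66 = 0.2540
σ²_T = Σσ²ᵢ + 2·Σσ_ij = 7.8429 + 2 × 1.3851 = 10.6131
α = (4/3)·(1 − 7.8429/10.6131) = 0.35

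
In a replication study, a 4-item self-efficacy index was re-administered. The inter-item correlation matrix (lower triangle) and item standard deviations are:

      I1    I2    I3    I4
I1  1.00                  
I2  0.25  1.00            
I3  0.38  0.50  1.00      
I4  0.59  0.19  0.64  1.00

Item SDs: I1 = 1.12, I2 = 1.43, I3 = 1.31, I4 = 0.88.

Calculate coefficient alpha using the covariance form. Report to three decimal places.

coefficient alpha = 0.725

Σσ²ᵢ = 1.12² + 1.43² + 1.31² + 0.88² = 5.7898
Covariances σ_ij = r_ij · s_i · s_j:
  σ(I1,I2) = 0.25 × 1.12 × 1.43 = 0.4004
  σ(I1,I3) = 0.38 × 1.12 × 1.31 = 0.5575
  σ(I1,I4) = 0.59 × 1.12 × 0.88 = 0.5815
  σ(I2,I3) = 0.50 × 1.43 × 1.31 = 0.9366
  σ(I2,I4) = 0.19 × 1.43 × 0.88 = 0.2391
  σ(I3,I4) = 0.64 × 1.31 × 0.88 = 0.7378
σ²_T = Σσ²ᵢ + 2·Σσ_ij = 5.7898 + 2 × 3.4529 = 12.6956
α = (4/3)·(1 − 5.7898/12.6956) = 0.725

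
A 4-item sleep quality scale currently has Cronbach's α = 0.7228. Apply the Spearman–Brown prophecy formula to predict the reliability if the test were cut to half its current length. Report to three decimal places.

predicted reliability = 0.566

Length factor m = 1/2
α' = m·α / (1 − (1−m)·α)
   = 1/2 × 0.7228 / (1 − (1 − 1/2) × 0.7228)
   = 0.3614 / 0.6386 = 0.566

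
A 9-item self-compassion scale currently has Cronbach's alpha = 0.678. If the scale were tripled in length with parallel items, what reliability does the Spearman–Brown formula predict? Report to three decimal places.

predicted reliability = 0.863

Length factor m = 3
α' = m·α / (1 + (m−1)·α)
   = 3 × 0.678 / (1 + (3 − 1) × 0.678)
   = 2.0340 / 2.3560 = 0.863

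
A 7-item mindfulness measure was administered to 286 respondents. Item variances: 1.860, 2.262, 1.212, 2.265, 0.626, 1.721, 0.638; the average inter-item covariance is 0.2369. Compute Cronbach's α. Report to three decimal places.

α = 0.565

ΣVar(i) = 1.860 + 2.262 + 1.212 + 2.265 + 0.626 + 1.721 + 0.638 = 10.584
Sum of the 21 distinct covariances = 21 × 0.2369 = 4.9749
σ²_total = ΣVar(i) + 2·Σcov = 10.584 + 2 × 4.9749 = 20.5338
α = (7/6)·(1 − 10.584/20.5338) = 0.565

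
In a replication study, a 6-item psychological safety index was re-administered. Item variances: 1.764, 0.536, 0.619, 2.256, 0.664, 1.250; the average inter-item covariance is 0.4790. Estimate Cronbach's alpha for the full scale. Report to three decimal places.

Cronbach's alpha = 0.804

Σσᵢ² = 1.764 + 0.536 + 0.619 + 2.256 + 0.664 + 1.250 = 7.089
Sum of the 15 distinct covariances = 15 × 0.4790 = 7.1850
σ²_total = Σσᵢ² + 2·Σcov = 7.089 + 2 × 7.1850 = 21.4590
α = (6/5)·(1 − 7.089/21.4590) = 0.804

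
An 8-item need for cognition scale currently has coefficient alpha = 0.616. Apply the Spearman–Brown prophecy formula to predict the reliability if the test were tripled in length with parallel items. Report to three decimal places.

Length factor m = 3
α' = m·α / (1 + (m−1)·α)
   = 3 × 0.616 / (1 + (3 − 1) × 0.616)
   = 1.8480 / 2.2320 = 0.828

predicted reliability = 0.828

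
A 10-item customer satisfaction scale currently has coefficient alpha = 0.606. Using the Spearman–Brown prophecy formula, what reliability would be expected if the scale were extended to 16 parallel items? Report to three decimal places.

Length factor m = 16/10 = 1.6000
α' = m·α / (1 + (m−1)·α)
   = 16/10 × 0.606 / (1 + (16/10 − 1) × 0.606)
   = 0.9696 / 1.3636 = 0.711

predicted reliability = 0.711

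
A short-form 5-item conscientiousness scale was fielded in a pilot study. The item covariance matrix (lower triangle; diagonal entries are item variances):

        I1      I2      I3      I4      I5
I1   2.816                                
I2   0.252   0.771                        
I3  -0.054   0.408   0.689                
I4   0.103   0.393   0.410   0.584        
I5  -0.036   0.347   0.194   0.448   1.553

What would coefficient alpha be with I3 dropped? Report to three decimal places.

α = 0.460

Remaining items: I1, I2, I4, I5 (k = 4).
ΣVar(i) = 2.816 + 0.771 + 0.584 + 1.553 = 5.724
Var(T) = 5.724 + 2 × 1.507 = 8.738
α (item deleted) = (4/3)·(1 − 5.724/8.738) = 0.460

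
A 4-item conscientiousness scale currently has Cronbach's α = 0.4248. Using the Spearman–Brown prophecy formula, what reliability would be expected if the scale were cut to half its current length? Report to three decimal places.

predicted reliability = 0.270

Length factor m = 1/2
α' = m·α / (1 − (1−m)·α)
   = 1/2 × 0.4248 / (1 − (1 − 1/2) × 0.4248)
   = 0.2124 / 0.7876 = 0.270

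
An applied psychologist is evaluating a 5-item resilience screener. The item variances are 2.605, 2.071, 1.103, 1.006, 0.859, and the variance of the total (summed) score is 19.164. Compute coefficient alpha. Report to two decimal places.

α = 0.75

sum of item variances = 2.605 + 2.071 + 1.103 + 1.006 + 0.859 = 7.644
α = (k/(k−1))·(1 − sum of item variances/total variance) = (5/4)·(1 − 7.644/19.164) = 0.75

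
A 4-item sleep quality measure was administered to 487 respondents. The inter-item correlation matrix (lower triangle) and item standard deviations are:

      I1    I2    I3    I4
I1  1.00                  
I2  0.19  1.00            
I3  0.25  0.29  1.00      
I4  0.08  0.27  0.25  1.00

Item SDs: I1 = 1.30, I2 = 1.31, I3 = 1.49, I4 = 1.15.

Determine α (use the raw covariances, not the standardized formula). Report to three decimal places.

Σσ²ᵢ = 1.30² + 1.31² + 1.49² + 1.15² = 6.9487
Covariances σ_ij = r_ij · s_i · s_j:
  σ(I1,I2) = 0.19 × 1.30 × 1.31 = 0.3236
  σ(I1,I3) = 0.25 × 1.30 × 1.49 = 0.4843
  σ(I1,I4) = 0.08 × 1.30 × 1.15 = 0.1196
  σ(I2,I3) = 0.29 × 1.31 × 1.49 = 0.5661
  σ(I2,I4) = 0.27 × 1.31 × 1.15 = 0.4068
  σ(I3,I4) = 0.25 × 1.49 × 1.15 = 0.4284
σ²_T = Σσ²ᵢ + 2·Σσ_ij = 6.9487 + 2 × 2.3288 = 11.6063
α = (4/3)·(1 − 6.9487/11.6063) = 0.535

α = 0.535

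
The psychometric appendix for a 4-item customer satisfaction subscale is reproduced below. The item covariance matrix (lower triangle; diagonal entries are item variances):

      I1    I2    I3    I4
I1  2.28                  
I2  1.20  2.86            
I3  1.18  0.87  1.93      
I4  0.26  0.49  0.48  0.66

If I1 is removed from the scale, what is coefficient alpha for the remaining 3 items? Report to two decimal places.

α = 0.60

Remaining items: I2, I3, I4 (k = 3).
ΣVar(i) = 2.86 + 1.93 + 0.66 = 5.45
Var(T) = 5.45 + 2 × 1.84 = 9.13
α (item deleted) = (3/2)·(1 − 5.45/9.13) = 0.60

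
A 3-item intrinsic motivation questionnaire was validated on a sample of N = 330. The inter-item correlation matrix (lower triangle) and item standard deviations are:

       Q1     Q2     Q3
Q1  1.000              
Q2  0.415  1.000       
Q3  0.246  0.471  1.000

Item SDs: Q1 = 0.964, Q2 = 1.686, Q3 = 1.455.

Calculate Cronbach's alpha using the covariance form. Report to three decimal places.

α = 0.637

Σσ²ᵢ = 0.964² + 1.686² + 1.455² = 5.8889
Covariances σ_ij = r_ij · s_i · s_j:
  σ(Q1,Q2) = 0.415 × 0.964 × 1.686 = 0.6745
  σ(Q1,Q3) = 0.246 × 0.964 × 1.455 = 0.3450
  σ(Q2,Q3) = 0.471 × 1.686 × 1.455 = 1.1554
σ²_T = Σσ²ᵢ + 2·Σσ_ij = 5.8889 + 2 × 2.1749 = 10.2387
α = (3/2)·(1 − 5.8889/10.2387) = 0.637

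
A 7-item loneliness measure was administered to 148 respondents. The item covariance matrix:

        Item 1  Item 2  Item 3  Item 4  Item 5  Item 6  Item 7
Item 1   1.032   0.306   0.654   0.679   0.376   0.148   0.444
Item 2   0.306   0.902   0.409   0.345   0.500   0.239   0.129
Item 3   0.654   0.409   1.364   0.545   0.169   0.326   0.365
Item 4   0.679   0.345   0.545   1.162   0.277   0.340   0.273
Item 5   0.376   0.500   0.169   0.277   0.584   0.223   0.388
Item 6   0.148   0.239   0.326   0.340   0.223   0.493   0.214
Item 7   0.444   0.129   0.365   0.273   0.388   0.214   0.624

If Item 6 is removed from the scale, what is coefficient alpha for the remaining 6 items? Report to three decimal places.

Remaining items: Item 1, Item 2, Item 3, Item 4, Item 5, Item 7 (k = 6).
sum of item variances = 1.032 + 0.902 + 1.364 + 1.162 + 0.584 + 0.624 = 5.668
σ²_T = 5.668 + 2 × 5.859 = 17.386
α (item deleted) = (6/5)·(1 − 5.668/17.386) = 0.809

α = 0.809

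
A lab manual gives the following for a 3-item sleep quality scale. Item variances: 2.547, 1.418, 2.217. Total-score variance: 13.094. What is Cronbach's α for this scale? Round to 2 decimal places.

Σσᵢ² = 2.547 + 1.418 + 2.217 = 6.182
α = (k/(k−1))·(1 − Σσᵢ²/σ²_total) = (3/2)·(1 − 6.182/13.094) = 0.79

α = 0.79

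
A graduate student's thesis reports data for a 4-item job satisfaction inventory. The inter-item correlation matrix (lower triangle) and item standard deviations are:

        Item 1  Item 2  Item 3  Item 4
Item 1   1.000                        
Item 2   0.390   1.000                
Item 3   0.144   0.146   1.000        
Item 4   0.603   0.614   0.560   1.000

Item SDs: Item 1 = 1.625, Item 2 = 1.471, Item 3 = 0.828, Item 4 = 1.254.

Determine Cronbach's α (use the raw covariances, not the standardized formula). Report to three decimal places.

Σσ²ᵢ = 1.625² + 1.471² + 0.828² + 1.254² = 7.0626
Covariances σ_ij = r_ij · s_i · s_j:
  σ(Item 1,Item 2) = 0.390 × 1.625 × 1.471 = 0.9322
  σ(Item 1,Item 3) = 0.144 × 1.625 × 0.828 = 0.1938
  σ(Item 1,Item 4) = 0.603 × 1.625 × 1.254 = 1.2288
  σ(Item 2,Item 3) = 0.146 × 1.471 × 0.828 = 0.1778
  σ(Item 2,Item 4) = 0.614 × 1.471 × 1.254 = 1.1326
  σ(Item 3,Item 4) = 0.560 × 0.828 × 1.254 = 0.5815
σ²_T = Σσ²ᵢ + 2·Σσ_ij = 7.0626 + 2 × 4.2467 = 15.5560
α = (4/3)·(1 − 7.0626/15.5560) = 0.728

Cronbach's α = 0.728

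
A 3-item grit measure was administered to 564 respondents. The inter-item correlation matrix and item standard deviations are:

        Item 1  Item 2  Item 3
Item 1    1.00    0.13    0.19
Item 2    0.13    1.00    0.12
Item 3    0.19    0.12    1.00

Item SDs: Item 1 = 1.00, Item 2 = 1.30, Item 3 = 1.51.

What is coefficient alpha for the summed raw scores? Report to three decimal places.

coefficient alpha = 0.327

Σσ²ᵢ = 1.00² + 1.30² + 1.51² = 4.9701
Covariances σ_ij = r_ij · s_i · s_j:
  σ(Item 1,Item 2) = 0.13 × 1.00 × 1.30 = 0.1690
  σ(Item 1,Item 3) = 0.19 × 1.00 × 1.51 = 0.2869
  σ(Item 2,Item 3) = 0.12 × 1.30 × 1.51 = 0.2356
σ²_T = Σσ²ᵢ + 2·Σσ_ij = 4.9701 + 2 × 0.6915 = 6.3531
α = (3/2)·(1 − 4.9701/6.3531) = 0.327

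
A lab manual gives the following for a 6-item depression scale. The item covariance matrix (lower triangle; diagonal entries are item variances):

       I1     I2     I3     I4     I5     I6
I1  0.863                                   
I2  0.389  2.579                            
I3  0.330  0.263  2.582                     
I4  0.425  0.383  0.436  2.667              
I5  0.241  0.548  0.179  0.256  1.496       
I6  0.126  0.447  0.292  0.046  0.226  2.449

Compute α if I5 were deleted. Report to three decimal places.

Remaining items: I1, I2, I3, I4, I6 (k = 5).
Σσᵢ² = 0.863 + 2.579 + 2.582 + 2.667 + 2.449 = 11.140
total variance = 11.140 + 2 × 3.137 = 17.414
α (item deleted) = (5/4)·(1 − 11.140/17.414) = 0.450

α = 0.450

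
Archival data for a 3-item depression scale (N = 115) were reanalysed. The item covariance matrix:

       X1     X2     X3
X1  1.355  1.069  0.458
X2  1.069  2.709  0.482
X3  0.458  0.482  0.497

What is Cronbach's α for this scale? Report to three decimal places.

sum of item variances = 1.355 + 2.709 + 0.497 = 4.561
Sum of off-diagonal covariances = 2.009
σ²_total = 4.561 + 2 × 2.009 = 8.579
α = (k/(k−1))·(1 − sum of item variances/σ²_total) = (3/2)·(1 − 4.561/8.579) = 0.703

Cronbach's α = 0.703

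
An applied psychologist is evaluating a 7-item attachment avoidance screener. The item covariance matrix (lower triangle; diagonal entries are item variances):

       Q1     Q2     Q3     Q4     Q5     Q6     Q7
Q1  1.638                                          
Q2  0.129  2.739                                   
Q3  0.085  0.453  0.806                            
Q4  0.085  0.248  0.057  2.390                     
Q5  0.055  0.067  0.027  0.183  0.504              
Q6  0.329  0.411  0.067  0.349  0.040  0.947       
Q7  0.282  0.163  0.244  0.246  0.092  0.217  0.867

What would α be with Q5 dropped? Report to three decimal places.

α = 0.501

Remaining items: Q1, Q2, Q3, Q4, Q6, Q7 (k = 6).
Σσ²ᵢ = 1.638 + 2.739 + 0.806 + 2.390 + 0.947 + 0.867 = 9.387
σ²_total = 9.387 + 2 × 3.365 = 16.117
α (item deleted) = (6/5)·(1 − 9.387/16.117) = 0.501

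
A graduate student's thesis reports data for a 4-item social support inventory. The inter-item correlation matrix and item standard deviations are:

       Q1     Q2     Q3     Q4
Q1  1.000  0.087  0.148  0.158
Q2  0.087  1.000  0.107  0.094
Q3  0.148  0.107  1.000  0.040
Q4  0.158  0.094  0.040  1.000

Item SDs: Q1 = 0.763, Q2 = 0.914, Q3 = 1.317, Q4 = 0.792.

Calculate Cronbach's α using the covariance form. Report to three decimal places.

Cronbach's α = 0.298

Σσ²ᵢ = 0.763² + 0.914² + 1.317² + 0.792² = 3.7793
Covariances σ_ij = r_ij · s_i · s_j:
  σ(Q1,Q2) = 0.087 × 0.763 × 0.914 = 0.0607
  σ(Q1,Q3) = 0.148 × 0.763 × 1.317 = 0.1487
  σ(Q1,Q4) = 0.158 × 0.763 × 0.792 = 0.0955
  σ(Q2,Q3) = 0.107 × 0.914 × 1.317 = 0.1288
  σ(Q2,Q4) = 0.094 × 0.914 × 0.792 = 0.0680
  σ(Q3,Q4) = 0.040 × 1.317 × 0.792 = 0.0417
σ²_T = Σσ²ᵢ + 2·Σσ_ij = 3.7793 + 2 × 0.5434 = 4.8661
α = (4/3)·(1 − 3.7793/4.8661) = 0.298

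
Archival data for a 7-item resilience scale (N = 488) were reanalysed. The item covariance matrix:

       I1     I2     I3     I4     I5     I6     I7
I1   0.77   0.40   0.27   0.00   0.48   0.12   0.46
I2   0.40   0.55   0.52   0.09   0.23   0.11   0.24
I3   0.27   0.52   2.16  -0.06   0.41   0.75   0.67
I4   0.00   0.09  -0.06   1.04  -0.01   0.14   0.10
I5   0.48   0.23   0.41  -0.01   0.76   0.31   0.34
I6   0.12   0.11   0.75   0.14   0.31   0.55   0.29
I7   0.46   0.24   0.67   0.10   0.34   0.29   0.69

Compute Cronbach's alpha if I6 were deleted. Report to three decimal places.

α = 0.697

Remaining items: I1, I2, I3, I4, I5, I7 (k = 6).
Σσᵢ² = 0.77 + 0.55 + 2.16 + 1.04 + 0.76 + 0.69 = 5.97
σ²_total = 5.97 + 2 × 4.14 = 14.25
α (item deleted) = (6/5)·(1 − 5.97/14.25) = 0.697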